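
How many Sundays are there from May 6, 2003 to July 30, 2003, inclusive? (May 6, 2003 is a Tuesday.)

12

May 6, 2003 is a Tuesday; the first Sunday on or after it is May 11, 2003 (5 days later).
From May 11, 2003 to July 30, 2003: 20 + 30 + 30 = 80 days (rest of May, June, July).
80 ÷ 7 = 11 full weeks with remainder 3, so 11 more Sundays after the first → 12.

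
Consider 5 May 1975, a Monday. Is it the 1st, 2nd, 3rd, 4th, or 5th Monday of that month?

Day 5 falls in week ⌈5/7⌉ of the month.
Days 1–7 hold the 1st Monday, 8–14 the 2nd, 15–21 the 3rd, 22–28 the 4th, 29–31 the 5th.
5 is in the range for the 1st.

1st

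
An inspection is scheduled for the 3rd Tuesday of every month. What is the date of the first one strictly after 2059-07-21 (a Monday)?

July 2059 starts on a Tuesday; its first Tuesday is the 1st, so the 3rd Tuesday is the 15th — 2059-07-15.
That is not after 2059-07-21, so look at August 2059.
August 2059 starts on a Friday; its first Tuesday is the 5th, so the 3rd Tuesday is the 19th — 2059-08-19.

2059-08-19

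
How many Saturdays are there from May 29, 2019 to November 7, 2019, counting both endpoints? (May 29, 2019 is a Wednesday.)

May 29, 2019 is a Wednesday; the first Saturday on or after it is June 1, 2019 (3 days later).
From June 1, 2019 to November 7, 2019: 29 + 31 + 31 + 30 + 31 + 7 = 159 days (rest of June, July, August, September, October, November).
159 ÷ 7 = 22 full weeks with remainder 5, so 22 more Saturdays after the first → 23.

23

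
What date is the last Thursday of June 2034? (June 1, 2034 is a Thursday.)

29 June 2034

June 2034 begins on a Thursday, so the first Thursday is June 1.
June 2034 has 30 days. Adding weeks: 1, 8, 15, 22, 29 — the last one ≤ 30 is the 29th.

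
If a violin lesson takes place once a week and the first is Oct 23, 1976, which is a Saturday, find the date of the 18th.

The 18th occurrence is 17 intervals after the first: 17 × 7 = 119 days after Oct 23, 1976.
Oct has 31 days — 8 days to the end of Oct leaves 111.
Nov has 30 days (81 left).
Dec has 31 days (50 left).
Jan has 31 days (19 left).
19 days into Feb → Feb 19, 1977.

Feb 19, 1977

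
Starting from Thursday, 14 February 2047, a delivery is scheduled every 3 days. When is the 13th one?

22 March 2047

The 13th occurrence is 12 intervals after the first: 12 × 3 = 36 days after 14 February 2047.
February has 28 days — 14 days to the end of February leaves 22.
22 days into March → 22 March 2047.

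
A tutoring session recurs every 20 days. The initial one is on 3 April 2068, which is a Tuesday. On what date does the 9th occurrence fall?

10 September 2068

The 9th occurrence is 8 intervals after the first: 8 × 20 = 160 days after 3 April 2068.
April has 30 days — 27 days to the end of April leaves 133.
May has 31 days (102 left).
June has 30 days (72 left).
July has 31 days (41 left).
August has 31 days (10 left).
10 days into September → 10 September 2068.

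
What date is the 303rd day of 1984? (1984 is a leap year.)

29 October 1984

January has 31 days (303 − 31 = 272 remain).
February has 29 days (272 − 29 = 243 remain).
March has 31 days (243 − 31 = 212 remain).
April has 30 days (212 − 30 = 182 remain).
May has 31 days (182 − 31 = 151 remain).
June has 30 days (151 − 30 = 121 remain).
July has 31 days (121 − 31 = 90 remain).
August has 31 days (90 − 31 = 59 remain).
September has 30 days (59 − 30 = 29 remain).
29 into October → October 29.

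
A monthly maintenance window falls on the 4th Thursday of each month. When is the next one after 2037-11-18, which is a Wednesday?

November 2037 starts on a Sunday; its first Thursday is the 5th, so the 4th Thursday is the 26th — 2037-11-26.
2037-11-26 is after 2037-11-18, so that is the next one.

2037-11-26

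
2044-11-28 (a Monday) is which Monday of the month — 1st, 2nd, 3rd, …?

4th

Day 28 falls in week ⌈28/7⌉ of the month.
Days 1–7 hold the 1st Monday, 8–14 the 2nd, 15–21 the 3rd, 22–28 the 4th, 29–31 the 5th.
28 is in the range for the 4th.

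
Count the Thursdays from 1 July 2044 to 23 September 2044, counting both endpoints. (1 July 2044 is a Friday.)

1 July 2044 is a Friday; the first Thursday on or after it is 7 July 2044 (6 days later).
From 7 July 2044 to 23 September 2044: 24 + 31 + 23 = 78 days (rest of July, August, September).
78 ÷ 7 = 11 full weeks with remainder 1, so 11 more Thursdays after the first → 12.

12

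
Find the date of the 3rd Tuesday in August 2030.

August 2030 begins on a Thursday, so the first Tuesday is August 6 (5 days later).
The 3rd Tuesday is 2 weeks later: 6 + 14 = 20.

2030-08-20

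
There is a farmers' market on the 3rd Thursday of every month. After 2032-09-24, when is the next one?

2032-10-21

September 2032 starts on a Wednesday; its first Thursday is the 2nd, so the 3rd Thursday is the 16th — 2032-09-16.
That is not after 2032-09-24, so look at October 2032.
October 2032 starts on a Friday; its first Thursday is the 7th, so the 3rd Thursday is the 21st — 2032-10-21.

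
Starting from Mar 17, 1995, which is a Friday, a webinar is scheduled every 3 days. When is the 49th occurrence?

The 49th occurrence is 48 intervals after the first: 48 × 3 = 144 days after Mar 17, 1995.
Mar has 31 days — 14 days to the end of Mar leaves 130.
Apr has 30 days (100 left).
May has 31 days (69 left).
Jun has 30 days (39 left).
Jul has 31 days (8 left).
8 days into Aug → Aug 8, 1995.

Aug 8, 1995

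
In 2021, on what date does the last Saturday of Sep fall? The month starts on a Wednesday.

Sep 2021 begins on a Wednesday, so the first Saturday is Sep 4 (3 days later).
Sep 2021 has 30 days. Adding weeks: 4, 11, 18, 25 — the last one ≤ 30 is the 25th.

Sep 25, 2021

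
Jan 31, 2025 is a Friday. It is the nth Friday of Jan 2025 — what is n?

5th

Day 31 falls in week ⌈31/7⌉ of the month.
Days 1–7 hold the 1st Friday, 8–14 the 2nd, 15–21 the 3rd, 22–28 the 4th, 29–31 the 5th.
31 is in the range for the 5th.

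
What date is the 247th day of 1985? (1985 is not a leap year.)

September 4, 1985

January has 31 days (247 − 31 = 216 remain).
February has 28 days (216 − 28 = 188 remain).
March has 31 days (188 − 31 = 157 remain).
April has 30 days (157 − 30 = 127 remain).
May has 31 days (127 − 31 = 96 remain).
June has 30 days (96 − 30 = 66 remain).
July has 31 days (66 − 31 = 35 remain).
August has 31 days (35 − 31 = 4 remain).
4 into September → September 4.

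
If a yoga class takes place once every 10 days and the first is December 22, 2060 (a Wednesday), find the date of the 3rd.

January 11, 2061

The 3rd occurrence is 2 intervals after the first: 2 × 10 = 20 days after December 22, 2060.
December has 31 days — 9 days to the end of December leaves 11.
11 days into January → January 11, 2061.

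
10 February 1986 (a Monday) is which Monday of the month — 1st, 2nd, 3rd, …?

2nd

Day 10 falls in week ⌈10/7⌉ of the month.
Days 1–7 hold the 1st Monday, 8–14 the 2nd, 15–21 the 3rd, 22–28 the 4th, 29–31 the 5th.
10 is in the range for the 2nd.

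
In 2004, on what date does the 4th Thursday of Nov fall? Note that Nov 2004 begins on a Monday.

Nov 2004 begins on a Monday, so the first Thursday is Nov 4 (3 days later).
The 4th Thursday is 3 weeks later: 4 + 21 = 25.

Nov 25, 2004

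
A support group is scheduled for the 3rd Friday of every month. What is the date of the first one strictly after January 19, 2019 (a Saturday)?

January 2019 starts on a Tuesday; its first Friday is the 4th, so the 3rd Friday is the 18th — January 18, 2019.
That is not after January 19, 2019, so look at February 2019.
February 2019 starts on a Friday; its first Friday is the 1st, so the 3rd Friday is the 15th — February 15, 2019.

February 15, 2019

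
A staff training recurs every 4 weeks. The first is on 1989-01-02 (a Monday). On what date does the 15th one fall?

The 15th occurrence is 14 intervals after the first: 14 × 28 = 392 days after 1989-01-02.
January has 31 days — 29 days to the end of January leaves 363.
February has 28 days (335 left).
March has 31 days (304 left).
April has 30 days (274 left).
May has 31 days (243 left).
June has 30 days (213 left).
July has 31 days (182 left).
August has 31 days (151 left).
September has 30 days (121 left).
October has 31 days (90 left).
November has 30 days (60 left).
December has 31 days (29 left).
29 days into January → 1990-01-29.

1990-01-29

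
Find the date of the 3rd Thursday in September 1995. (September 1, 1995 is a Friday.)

1995-09-21

September 1995 begins on a Friday, so the first Thursday is September 7 (6 days later).
The 3rd Thursday is 2 weeks later: 7 + 14 = 21.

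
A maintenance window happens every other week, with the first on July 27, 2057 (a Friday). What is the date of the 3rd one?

The 3rd occurrence is 2 intervals after the first: 2 × 14 = 28 days after July 27, 2057.
July has 31 days — 4 days to the end of July leaves 24.
24 days into August → August 24, 2057.

August 24, 2057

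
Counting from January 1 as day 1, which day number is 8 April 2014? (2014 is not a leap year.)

98

Days in months before April: 31 + 28 + 31 = 90.
Plus 8 days into April → day 98.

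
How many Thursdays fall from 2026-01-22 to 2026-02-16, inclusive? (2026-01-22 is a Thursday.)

4

2026-01-22 is a Thursday; the first Thursday on or after it is 2026-01-22.
From 2026-01-22 to 2026-02-16: 9 + 16 = 25 days (rest of January, February).
25 ÷ 7 = 3 full weeks with remainder 4, so 3 more Thursdays after the first → 4.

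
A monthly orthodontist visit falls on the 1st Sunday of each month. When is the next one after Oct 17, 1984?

Oct 1984 starts on a Monday, so its 1st Sunday is Oct 7, 1984 (6 days in).
That is not after Oct 17, 1984, so look at Nov 1984.
Nov 1984 starts on a Thursday, so its 1st Sunday is Nov 4, 1984 (3 days in).

Nov 4, 1984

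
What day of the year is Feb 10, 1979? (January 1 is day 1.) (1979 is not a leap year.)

41

Days in months before Feb: 31 = 31.
Plus 10 days into Feb → day 41.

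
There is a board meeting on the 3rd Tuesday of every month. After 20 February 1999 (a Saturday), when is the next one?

February 1999 starts on a Monday; its first Tuesday is the 2nd, so the 3rd Tuesday is the 16th — 16 February 1999.
That is not after 20 February 1999, so look at March 1999.
March 1999 starts on a Monday; its first Tuesday is the 2nd, so the 3rd Tuesday is the 16th — 16 March 1999.

16 March 1999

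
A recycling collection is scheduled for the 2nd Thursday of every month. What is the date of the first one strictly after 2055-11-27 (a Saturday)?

November 2055 starts on a Monday; its first Thursday is the 4th, so the 2nd Thursday is the 11th — 2055-11-11.
That is not after 2055-11-27, so look at December 2055.
December 2055 starts on a Wednesday; its first Thursday is the 2nd, so the 2nd Thursday is the 9th — 2055-12-09.

2055-12-09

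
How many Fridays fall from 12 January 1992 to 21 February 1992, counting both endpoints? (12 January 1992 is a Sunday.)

12 January 1992 is a Sunday; the first Friday on or after it is 17 January 1992 (5 days later).
From 17 January 1992 to 21 February 1992: 14 + 21 = 35 days (rest of January, February).
35 ÷ 7 = 5 full weeks with remainder 0, so 5 more Fridays after the first → 6.

6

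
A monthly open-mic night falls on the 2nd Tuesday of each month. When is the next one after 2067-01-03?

January 2067 starts on a Saturday; its first Tuesday is the 4th, so the 2nd Tuesday is the 11th — 2067-01-11.
2067-01-11 is after 2067-01-03, so that is the next one.

2067-01-11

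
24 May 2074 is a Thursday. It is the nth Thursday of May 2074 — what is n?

4th

Day 24 falls in week ⌈24/7⌉ of the month.
Days 1–7 hold the 1st Thursday, 8–14 the 2nd, 15–21 the 3rd, 22–28 the 4th, 29–31 the 5th.
24 is in the range for the 4th.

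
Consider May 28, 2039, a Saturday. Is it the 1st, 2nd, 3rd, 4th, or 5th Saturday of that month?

4th

Day 28 falls in week ⌈28/7⌉ of the month.
Days 1–7 hold the 1st Saturday, 8–14 the 2nd, 15–21 the 3rd, 22–28 the 4th, 29–31 the 5th.
28 is in the range for the 4th.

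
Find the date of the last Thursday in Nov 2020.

Nov 2020 begins on a Sunday, so the first Thursday is Nov 5 (4 days later).
Nov 2020 has 30 days. Adding weeks: 5, 12, 19, 26 — the last one ≤ 30 is the 26th.

Nov 26, 2020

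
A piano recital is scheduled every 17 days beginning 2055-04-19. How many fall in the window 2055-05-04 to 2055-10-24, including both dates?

11

Occurrences land 17·i days after 2055-04-19 for i = 0, 1, 2, …
2055-05-04 is 15 days after the start; 15 ÷ 17 = 0 remainder 15; since the remainder is 15, round up to i = 1. First occurrence in the window: #2 on 2055-05-06 (1×17 = 17 days in).
2055-10-24 is 188 days after the start; 188 ÷ 17 = 11 remainder 1. Last occurrence in the window: #12 on 2055-10-23.
Occurrences #2 through #12: 11 in total.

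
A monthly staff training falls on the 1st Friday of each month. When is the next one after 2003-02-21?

February 2003 starts on a Saturday, so its 1st Friday is 2003-02-07 (6 days in).
That is not after 2003-02-21, so look at March 2003.
March 2003 starts on a Saturday, so its 1st Friday is 2003-03-07 (6 days in).

2003-03-07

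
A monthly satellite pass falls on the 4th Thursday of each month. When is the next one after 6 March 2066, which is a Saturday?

March 2066 starts on a Monday; its first Thursday is the 4th, so the 4th Thursday is the 25th — 25 March 2066.
25 March 2066 is after 6 March 2066, so that is the next one.

25 March 2066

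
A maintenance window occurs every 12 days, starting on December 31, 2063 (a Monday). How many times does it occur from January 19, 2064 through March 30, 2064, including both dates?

6

Occurrences land 12·i days after December 31, 2063 for i = 0, 1, 2, …
January 19, 2064 is 19 days after the start; 19 ÷ 12 = 1 remainder 7; since the remainder is 7, round up to i = 2. First occurrence in the window: #3 on January 24, 2064 (2×12 = 24 days in).
March 30, 2064 is 90 days after the start; 90 ÷ 12 = 7 remainder 6. Last occurrence in the window: #8 on March 24, 2064.
Occurrences #3 through #8: 6 in total.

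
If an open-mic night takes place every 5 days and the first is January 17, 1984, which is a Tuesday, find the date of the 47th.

September 3, 1984

The 47th occurrence is 46 intervals after the first: 46 × 5 = 230 days after January 17, 1984.
January has 31 days — 14 days to the end of January leaves 216.
February has 29 days (187 left).
March has 31 days (156 left).
April has 30 days (126 left).
May has 31 days (95 left).
June has 30 days (65 left).
July has 31 days (34 left).
August has 31 days (3 left).
3 days into September → September 3, 1984.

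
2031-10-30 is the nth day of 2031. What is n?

303

Days in months before October: 31 + 28 + 31 + 30 + 31 + 30 + 31 + 31 + 30 = 273.
Plus 30 days into October → day 303.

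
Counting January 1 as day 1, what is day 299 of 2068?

25 October 2068

January has 31 days (299 − 31 = 268 remain).
February has 29 days (268 − 29 = 239 remain).
March has 31 days (239 − 31 = 208 remain).
April has 30 days (208 − 30 = 178 remain).
May has 31 days (178 − 31 = 147 remain).
June has 30 days (147 − 30 = 117 remain).
July has 31 days (117 − 31 = 86 remain).
August has 31 days (86 − 31 = 55 remain).
September has 30 days (55 − 30 = 25 remain).
25 into October → October 25.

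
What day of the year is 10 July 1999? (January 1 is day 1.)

Days in months before July: 31 + 28 + 31 + 30 + 31 + 30 = 181.
Plus 10 days into July → day 191.

191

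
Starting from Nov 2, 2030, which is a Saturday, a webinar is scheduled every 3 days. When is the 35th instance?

Feb 12, 2031

The 35th occurrence is 34 intervals after the first: 34 × 3 = 102 days after Nov 2, 2030.
Nov has 30 days — 28 days to the end of Nov leaves 74.
Dec has 31 days (43 left).
Jan has 31 days (12 left).
12 days into Feb → Feb 12, 2031.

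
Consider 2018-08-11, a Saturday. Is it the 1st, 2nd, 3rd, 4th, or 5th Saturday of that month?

2nd

Day 11 falls in week ⌈11/7⌉ of the month.
Days 1–7 hold the 1st Saturday, 8–14 the 2nd, 15–21 the 3rd, 22–28 the 4th, 29–31 the 5th.
11 is in the range for the 2nd.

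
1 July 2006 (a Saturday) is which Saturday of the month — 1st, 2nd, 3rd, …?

1st

Day 1 falls in week ⌈1/7⌉ of the month.
Days 1–7 hold the 1st Saturday, 8–14 the 2nd, 15–21 the 3rd, 22–28 the 4th, 29–31 the 5th.
1 is in the range for the 1st.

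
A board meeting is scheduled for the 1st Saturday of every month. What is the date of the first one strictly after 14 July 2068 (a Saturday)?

4 August 2068

July 2068 starts on a Sunday, so its 1st Saturday is 7 July 2068 (6 days in).
That is not after 14 July 2068, so look at August 2068.
August 2068 starts on a Wednesday, so its 1st Saturday is 4 August 2068 (3 days in).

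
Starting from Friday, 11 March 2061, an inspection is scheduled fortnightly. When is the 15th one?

The 15th occurrence is 14 intervals after the first: 14 × 14 = 196 days after 11 March 2061.
March has 31 days — 20 days to the end of March leaves 176.
April has 30 days (146 left).
May has 31 days (115 left).
June has 30 days (85 left).
July has 31 days (54 left).
August has 31 days (23 left).
23 days into September → 23 September 2061.

23 September 2061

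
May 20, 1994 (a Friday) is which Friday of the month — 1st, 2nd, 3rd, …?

3rd

Day 20 falls in week ⌈20/7⌉ of the month.
Days 1–7 hold the 1st Friday, 8–14 the 2nd, 15–21 the 3rd, 22–28 the 4th, 29–31 the 5th.
20 is in the range for the 3rd.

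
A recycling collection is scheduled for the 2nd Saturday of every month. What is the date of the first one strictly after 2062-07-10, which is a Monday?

July 2062 starts on a Saturday; its first Saturday is the 1st, so the 2nd Saturday is the 8th — 2062-07-08.
That is not after 2062-07-10, so look at August 2062.
August 2062 starts on a Tuesday; its first Saturday is the 5th, so the 2nd Saturday is the 12th — 2062-08-12.

2062-08-12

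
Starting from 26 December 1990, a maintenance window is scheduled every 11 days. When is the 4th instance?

The 4th occurrence is 3 intervals after the first: 3 × 11 = 33 days after 26 December 1990.
December has 31 days — 5 days to the end of December leaves 28.
28 days into January → 28 January 1991.

28 January 1991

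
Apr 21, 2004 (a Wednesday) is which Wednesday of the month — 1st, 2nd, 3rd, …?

Day 21 falls in week ⌈21/7⌉ of the month.
Days 1–7 hold the 1st Wednesday, 8–14 the 2nd, 15–21 the 3rd, 22–28 the 4th, 29–31 the 5th.
21 is in the range for the 3rd.

3rd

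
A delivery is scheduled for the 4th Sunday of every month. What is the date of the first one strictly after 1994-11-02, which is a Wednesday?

November 1994 starts on a Tuesday; its first Sunday is the 6th, so the 4th Sunday is the 27th — 1994-11-27.
1994-11-27 is after 1994-11-02, so that is the next one.

1994-11-27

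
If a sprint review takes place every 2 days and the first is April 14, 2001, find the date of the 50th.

July 21, 2001

The 50th occurrence is 49 intervals after the first: 49 × 2 = 98 days after April 14, 2001.
April has 30 days — 16 days to the end of April leaves 82.
May has 31 days (51 left).
June has 30 days (21 left).
21 days into July → July 21, 2001.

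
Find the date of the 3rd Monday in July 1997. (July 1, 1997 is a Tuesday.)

July 21, 1997

July 1997 begins on a Tuesday, so the first Monday is July 7 (6 days later).
The 3rd Monday is 2 weeks later: 7 + 14 = 21.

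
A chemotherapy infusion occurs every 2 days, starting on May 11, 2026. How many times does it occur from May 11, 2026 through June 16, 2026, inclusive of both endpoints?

19

Occurrences land 2·i days after May 11, 2026 for i = 0, 1, 2, …
The window opens on the start date, so the first occurrence inside is #1 on May 11, 2026.
June 16, 2026 is 36 days after the start; 36 ÷ 2 = 18 remainder 0. Last occurrence in the window: #19 on June 16, 2026.
Occurrences #1 through #19: 19 in total.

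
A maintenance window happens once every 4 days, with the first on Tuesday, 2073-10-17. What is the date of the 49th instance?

2074-04-27

The 49th occurrence is 48 intervals after the first: 48 × 4 = 192 days after 2073-10-17.
October has 31 days — 14 days to the end of October leaves 178.
November has 30 days (148 left).
December has 31 days (117 left).
January has 31 days (86 left).
February has 28 days (58 left).
March has 31 days (27 left).
27 days into April → 2074-04-27.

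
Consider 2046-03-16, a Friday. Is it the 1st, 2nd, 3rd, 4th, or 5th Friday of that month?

3rd

Day 16 falls in week ⌈16/7⌉ of the month.
Days 1–7 hold the 1st Friday, 8–14 the 2nd, 15–21 the 3rd, 22–28 the 4th, 29–31 the 5th.
16 is in the range for the 3rd.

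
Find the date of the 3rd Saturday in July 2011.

July 2011 begins on a Friday, so the first Saturday is July 2 (1 day later).
The 3rd Saturday is 2 weeks later: 2 + 14 = 16.

2011-07-16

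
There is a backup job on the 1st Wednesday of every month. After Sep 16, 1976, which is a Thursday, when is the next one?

Oct 6, 1976

Sep 1976 starts on a Wednesday, so its 1st Wednesday is Sep 1, 1976.
That is not after Sep 16, 1976, so look at Oct 1976.
Oct 1976 starts on a Friday, so its 1st Wednesday is Oct 6, 1976 (5 days in).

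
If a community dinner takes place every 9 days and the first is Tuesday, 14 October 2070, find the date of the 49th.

The 49th occurrence is 48 intervals after the first: 48 × 9 = 432 days after 14 October 2070.
October has 31 days — 17 days to the end of October leaves 415.
From end of October to end of 2070 is 61 days (354 left).
January has 31 days (323 left).
February has 28 days (295 left).
March has 31 days (264 left).
April has 30 days (234 left).
May has 31 days (203 left).
June has 30 days (173 left).
July has 31 days (142 left).
August has 31 days (111 left).
September has 30 days (81 left).
October has 31 days (50 left).
November has 30 days (20 left).
20 days into December → 20 December 2071.

20 December 2071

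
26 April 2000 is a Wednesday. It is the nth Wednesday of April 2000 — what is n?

4th

Day 26 falls in week ⌈26/7⌉ of the month.
Days 1–7 hold the 1st Wednesday, 8–14 the 2nd, 15–21 the 3rd, 22–28 the 4th, 29–31 the 5th.
26 is in the range for the 4th.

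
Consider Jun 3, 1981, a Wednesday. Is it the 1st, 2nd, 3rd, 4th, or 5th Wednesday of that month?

1st

Day 3 falls in week ⌈3/7⌉ of the month.
Days 1–7 hold the 1st Wednesday, 8–14 the 2nd, 15–21 the 3rd, 22–28 the 4th, 29–31 the 5th.
3 is in the range for the 1st.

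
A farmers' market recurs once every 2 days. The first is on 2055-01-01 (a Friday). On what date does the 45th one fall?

The 45th occurrence is 44 intervals after the first: 44 × 2 = 88 days after 2055-01-01.
January has 31 days — 30 days to the end of January leaves 58.
February has 28 days (30 left).
30 days into March → 2055-03-30.

2055-03-30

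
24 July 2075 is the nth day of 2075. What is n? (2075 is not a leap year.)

Days in months before July: 31 + 28 + 31 + 30 + 31 + 30 = 181.
Plus 24 days into July → day 205.

205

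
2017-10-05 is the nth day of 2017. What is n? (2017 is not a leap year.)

Days in months before October: 31 + 28 + 31 + 30 + 31 + 30 + 31 + 31 + 30 = 273.
Plus 5 days into October → day 278.

278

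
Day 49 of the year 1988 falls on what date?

1988-02-18

January has 31 days (49 − 31 = 18 remain).
18 into February → February 18.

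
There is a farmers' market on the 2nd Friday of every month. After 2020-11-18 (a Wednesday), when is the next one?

November 2020 starts on a Sunday; its first Friday is the 6th, so the 2nd Friday is the 13th — 2020-11-13.
That is not after 2020-11-18, so look at December 2020.
December 2020 starts on a Tuesday; its first Friday is the 4th, so the 2nd Friday is the 11th — 2020-12-11.

2020-12-11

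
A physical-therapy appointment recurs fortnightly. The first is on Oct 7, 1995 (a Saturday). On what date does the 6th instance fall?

Dec 16, 1995

The 6th occurrence is 5 intervals after the first: 5 × 14 = 70 days after Oct 7, 1995.
Oct has 31 days — 24 days to the end of Oct leaves 46.
Nov has 30 days (16 left).
16 days into Dec → Dec 16, 1995.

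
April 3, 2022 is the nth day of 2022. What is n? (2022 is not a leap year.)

93

Days in months before April: 31 + 28 + 31 = 90.
Plus 3 days into April → day 93.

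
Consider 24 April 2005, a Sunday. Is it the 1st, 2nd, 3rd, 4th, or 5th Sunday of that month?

Day 24 falls in week ⌈24/7⌉ of the month.
Days 1–7 hold the 1st Sunday, 8–14 the 2nd, 15–21 the 3rd, 22–28 the 4th, 29–31 the 5th.
24 is in the range for the 4th.

4th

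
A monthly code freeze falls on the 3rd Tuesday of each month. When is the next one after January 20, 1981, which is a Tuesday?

February 17, 1981

January 1981 starts on a Thursday; its first Tuesday is the 6th, so the 3rd Tuesday is the 20th — January 20, 1981.
That is not after January 20, 1981, so look at February 1981.
February 1981 starts on a Sunday; its first Tuesday is the 3rd, so the 3rd Tuesday is the 17th — February 17, 1981.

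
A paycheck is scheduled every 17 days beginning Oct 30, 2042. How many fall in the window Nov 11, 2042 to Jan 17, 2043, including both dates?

Occurrences land 17·i days after Oct 30, 2042 for i = 0, 1, 2, …
Nov 11, 2042 is 12 days after the start; 12 ÷ 17 = 0 remainder 12; since the remainder is 12, round up to i = 1. First occurrence in the window: #2 on Nov 16, 2042 (1×17 = 17 days in).
Jan 17, 2043 is 79 days after the start; 79 ÷ 17 = 4 remainder 11. Last occurrence in the window: #5 on Jan 6, 2043.
Occurrences #2 through #5: 4 in total.

4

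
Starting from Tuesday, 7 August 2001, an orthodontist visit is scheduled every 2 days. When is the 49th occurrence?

11 November 2001

The 49th occurrence is 48 intervals after the first: 48 × 2 = 96 days after 7 August 2001.
August has 31 days — 24 days to the end of August leaves 72.
September has 30 days (42 left).
October has 31 days (11 left).
11 days into November → 11 November 2001.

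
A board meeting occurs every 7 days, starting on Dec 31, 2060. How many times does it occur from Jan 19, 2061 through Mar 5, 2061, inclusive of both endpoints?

7

Occurrences land 7·i days after Dec 31, 2060 for i = 0, 1, 2, …
Jan 19, 2061 is 19 days after the start; 19 ÷ 7 = 2 remainder 5; since the remainder is 5, round up to i = 3. First occurrence in the window: #4 on Jan 21, 2061 (3×7 = 21 days in).
Mar 5, 2061 is 64 days after the start; 64 ÷ 7 = 9 remainder 1. Last occurrence in the window: #10 on Mar 4, 2061.
Occurrences #4 through #10: 7 in total.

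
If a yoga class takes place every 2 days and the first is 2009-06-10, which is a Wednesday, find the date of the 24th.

The 24th occurrence is 23 intervals after the first: 23 × 2 = 46 days after 2009-06-10.
June has 30 days — 20 days to the end of June leaves 26.
26 days into July → 2009-07-26.

2009-07-26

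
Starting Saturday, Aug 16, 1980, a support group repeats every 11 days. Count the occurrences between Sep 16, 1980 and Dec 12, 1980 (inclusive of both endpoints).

Occurrences land 11·i days after Aug 16, 1980 for i = 0, 1, 2, …
Sep 16, 1980 is 31 days after the start; 31 ÷ 11 = 2 remainder 9; since the remainder is 9, round up to i = 3. First occurrence in the window: #4 on Sep 18, 1980 (3×11 = 33 days in).
Dec 12, 1980 is 118 days after the start; 118 ÷ 11 = 10 remainder 8. Last occurrence in the window: #11 on Dec 4, 1980.
Occurrences #4 through #11: 8 in total.

8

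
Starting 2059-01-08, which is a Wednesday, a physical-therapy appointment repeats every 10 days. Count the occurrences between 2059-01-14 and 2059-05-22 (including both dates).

Occurrences land 10·i days after 2059-01-08 for i = 0, 1, 2, …
2059-01-14 is 6 days after the start; 6 ÷ 10 = 0 remainder 6; since the remainder is 6, round up to i = 1. First occurrence in the window: #2 on 2059-01-18 (1×10 = 10 days in).
2059-05-22 is 134 days after the start; 134 ÷ 10 = 13 remainder 4. Last occurrence in the window: #14 on 2059-05-18.
Occurrences #2 through #14: 13 in total.

13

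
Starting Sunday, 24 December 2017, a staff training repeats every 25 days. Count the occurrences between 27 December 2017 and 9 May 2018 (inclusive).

Occurrences land 25·i days after 24 December 2017 for i = 0, 1, 2, …
27 December 2017 is 3 days after the start; 3 ÷ 25 = 0 remainder 3; since the remainder is 3, round up to i = 1. First occurrence in the window: #2 on 18 January 2018 (1×25 = 25 days in).
9 May 2018 is 136 days after the start; 136 ÷ 25 = 5 remainder 11. Last occurrence in the window: #6 on 28 April 2018.
Occurrences #2 through #6: 5 in total.

5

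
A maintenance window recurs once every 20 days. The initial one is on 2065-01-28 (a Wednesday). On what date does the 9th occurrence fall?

2065-07-07

The 9th occurrence is 8 intervals after the first: 8 × 20 = 160 days after 2065-01-28.
January has 31 days — 3 days to the end of January leaves 157.
February has 28 days (129 left).
March has 31 days (98 left).
April has 30 days (68 left).
May has 31 days (37 left).
June has 30 days (7 left).
7 days into July → 2065-07-07.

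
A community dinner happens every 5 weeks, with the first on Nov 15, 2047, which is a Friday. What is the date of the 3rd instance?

Jan 24, 2048

The 3rd occurrence is 2 intervals after the first: 2 × 35 = 70 days after Nov 15, 2047.
Nov has 30 days — 15 days to the end of Nov leaves 55.
Dec has 31 days (24 left).
24 days into Jan → Jan 24, 2048.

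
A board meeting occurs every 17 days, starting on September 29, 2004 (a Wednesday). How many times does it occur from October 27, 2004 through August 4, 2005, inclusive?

Occurrences land 17·i days after September 29, 2004 for i = 0, 1, 2, …
October 27, 2004 is 28 days after the start; 28 ÷ 17 = 1 remainder 11; since the remainder is 11, round up to i = 2. First occurrence in the window: #3 on November 2, 2004 (2×17 = 34 days in).
August 4, 2005 is 309 days after the start; 309 ÷ 17 = 18 remainder 3. Last occurrence in the window: #19 on August 1, 2005.
Occurrences #3 through #19: 17 in total.

17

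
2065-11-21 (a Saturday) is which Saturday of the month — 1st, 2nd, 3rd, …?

Day 21 falls in week ⌈21/7⌉ of the month.
Days 1–7 hold the 1st Saturday, 8–14 the 2nd, 15–21 the 3rd, 22–28 the 4th, 29–31 the 5th.
21 is in the range for the 3rd.

3rd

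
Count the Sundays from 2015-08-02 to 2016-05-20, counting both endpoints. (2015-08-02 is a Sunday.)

42

2015-08-02 is a Sunday; the first Sunday on or after it is 2015-08-02.
From 2015-08-02 to 2016-05-20: 29 + 30 + 31 + 30 + 31 + 31 + 29 + 31 + 30 + 20 = 292 days (rest of August, September, October, November, December, January, February, March, April, May).
292 ÷ 7 = 41 full weeks with remainder 5, so 41 more Sundays after the first → 42.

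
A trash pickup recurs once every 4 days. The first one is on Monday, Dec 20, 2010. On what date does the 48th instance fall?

Jun 26, 2011

The 48th occurrence is 47 intervals after the first: 47 × 4 = 188 days after Dec 20, 2010.
Dec has 31 days — 11 days to the end of Dec leaves 177.
Jan has 31 days (146 left).
Feb has 28 days (118 left).
Mar has 31 days (87 left).
Apr has 30 days (57 left).
May has 31 days (26 left).
26 days into Jun → Jun 26, 2011.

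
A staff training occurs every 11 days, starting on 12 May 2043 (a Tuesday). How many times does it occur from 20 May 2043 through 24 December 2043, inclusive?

20

Occurrences land 11·i days after 12 May 2043 for i = 0, 1, 2, …
20 May 2043 is 8 days after the start; 8 ÷ 11 = 0 remainder 8; since the remainder is 8, round up to i = 1. First occurrence in the window: #2 on 23 May 2043 (1×11 = 11 days in).
24 December 2043 is 226 days after the start; 226 ÷ 11 = 20 remainder 6. Last occurrence in the window: #21 on 18 December 2043.
Occurrences #2 through #21: 20 in total.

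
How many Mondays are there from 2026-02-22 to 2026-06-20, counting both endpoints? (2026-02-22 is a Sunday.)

2026-02-22 is a Sunday; the first Monday on or after it is 2026-02-23 (1 day later).
From 2026-02-23 to 2026-06-20: 5 + 31 + 30 + 31 + 20 = 117 days (rest of February, March, April, May, June).
117 ÷ 7 = 16 full weeks with remainder 5, so 16 more Mondays after the first → 17.

17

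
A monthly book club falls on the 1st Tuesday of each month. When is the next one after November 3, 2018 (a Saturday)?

November 6, 2018

November 2018 starts on a Thursday, so its 1st Tuesday is November 6, 2018 (5 days in).
November 6, 2018 is after November 3, 2018, so that is the next one.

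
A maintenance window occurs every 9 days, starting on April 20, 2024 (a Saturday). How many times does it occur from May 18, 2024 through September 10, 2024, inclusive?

Occurrences land 9·i days after April 20, 2024 for i = 0, 1, 2, …
May 18, 2024 is 28 days after the start; 28 ÷ 9 = 3 remainder 1; since the remainder is 1, round up to i = 4. First occurrence in the window: #5 on May 26, 2024 (4×9 = 36 days in).
September 10, 2024 is 143 days after the start; 143 ÷ 9 = 15 remainder 8. Last occurrence in the window: #16 on September 2, 2024.
Occurrences #5 through #16: 12 in total.

12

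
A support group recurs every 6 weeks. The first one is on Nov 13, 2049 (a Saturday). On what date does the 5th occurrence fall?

The 5th occurrence is 4 intervals after the first: 4 × 42 = 168 days after Nov 13, 2049.
Nov has 30 days — 17 days to the end of Nov leaves 151.
Dec has 31 days (120 left).
Jan has 31 days (89 left).
Feb has 28 days (61 left).
Mar has 31 days (30 left).
30 days into Apr → Apr 30, 2050.

Apr 30, 2050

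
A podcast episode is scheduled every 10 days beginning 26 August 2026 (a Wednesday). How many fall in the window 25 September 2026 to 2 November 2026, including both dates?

Occurrences land 10·i days after 26 August 2026 for i = 0, 1, 2, …
25 September 2026 is 30 days after the start; 30 ÷ 10 = 3 remainder 0. First occurrence in the window: #4 on 25 September 2026 (3×10 = 30 days in).
2 November 2026 is 68 days after the start; 68 ÷ 10 = 6 remainder 8. Last occurrence in the window: #7 on 25 October 2026.
Occurrences #4 through #7: 4 in total.

4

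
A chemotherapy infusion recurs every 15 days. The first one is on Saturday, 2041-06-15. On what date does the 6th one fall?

The 6th occurrence is 5 intervals after the first: 5 × 15 = 75 days after 2041-06-15.
June has 30 days — 15 days to the end of June leaves 60.
July has 31 days (29 left).
29 days into August → 2041-08-29.

2041-08-29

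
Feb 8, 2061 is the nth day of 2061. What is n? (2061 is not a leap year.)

Days in months before Feb: 31 = 31.
Plus 8 days into Feb → day 39.

39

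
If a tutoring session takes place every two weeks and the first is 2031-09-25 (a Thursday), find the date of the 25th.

The 25th occurrence is 24 intervals after the first: 24 × 14 = 336 days after 2031-09-25.
September has 30 days — 5 days to the end of September leaves 331.
October has 31 days (300 left).
November has 30 days (270 left).
December has 31 days (239 left).
January has 31 days (208 left).
February has 29 days (179 left).
March has 31 days (148 left).
April has 30 days (118 left).
May has 31 days (87 left).
June has 30 days (57 left).
July has 31 days (26 left).
26 days into August → 2032-08-26.

2032-08-26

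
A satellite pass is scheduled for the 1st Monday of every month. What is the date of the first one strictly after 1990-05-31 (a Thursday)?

1990-06-04

May 1990 starts on a Tuesday, so its 1st Monday is 1990-05-07 (6 days in).
That is not after 1990-05-31, so look at June 1990.
June 1990 starts on a Friday, so its 1st Monday is 1990-06-04 (3 days in).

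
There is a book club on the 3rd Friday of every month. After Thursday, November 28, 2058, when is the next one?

November 2058 starts on a Friday; its first Friday is the 1st, so the 3rd Friday is the 15th — November 15, 2058.
That is not after November 28, 2058, so look at December 2058.
December 2058 starts on a Sunday; its first Friday is the 6th, so the 3rd Friday is the 20th — December 20, 2058.

December 20, 2058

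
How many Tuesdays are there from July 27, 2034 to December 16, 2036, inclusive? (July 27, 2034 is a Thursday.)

125

July 27, 2034 is a Thursday; the first Tuesday on or after it is August 1, 2034 (5 days later).
From August 1, 2034 to December 16, 2036: 152 + 365 + 351 = 868 days (rest of 2034, 2035, to December 16, 2036 in 2036).
868 ÷ 7 = 124 full weeks with remainder 0, so 124 more Tuesdays after the first → 125.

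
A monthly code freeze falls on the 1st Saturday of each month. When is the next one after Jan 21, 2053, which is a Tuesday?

Jan 2053 starts on a Wednesday, so its 1st Saturday is Jan 4, 2053 (3 days in).
That is not after Jan 21, 2053, so look at Feb 2053.
Feb 2053 starts on a Saturday, so its 1st Saturday is Feb 1, 2053.

Feb 1, 2053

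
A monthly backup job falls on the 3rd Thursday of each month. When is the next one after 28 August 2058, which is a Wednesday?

19 September 2058

August 2058 starts on a Thursday; its first Thursday is the 1st, so the 3rd Thursday is the 15th — 15 August 2058.
That is not after 28 August 2058, so look at September 2058.
September 2058 starts on a Sunday; its first Thursday is the 5th, so the 3rd Thursday is the 19th — 19 September 2058.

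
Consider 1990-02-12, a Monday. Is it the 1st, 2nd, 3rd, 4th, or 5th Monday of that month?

2nd

Day 12 falls in week ⌈12/7⌉ of the month.
Days 1–7 hold the 1st Monday, 8–14 the 2nd, 15–21 the 3rd, 22–28 the 4th, 29–31 the 5th.
12 is in the range for the 2nd.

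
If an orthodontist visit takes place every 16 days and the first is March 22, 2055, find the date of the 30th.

The 30th occurrence is 29 intervals after the first: 29 × 16 = 464 days after March 22, 2055.
March has 31 days — 9 days to the end of March leaves 455.
From end of March to end of 2055 is 275 days (180 left).
January has 31 days (149 left).
February has 29 days (120 left).
March has 31 days (89 left).
April has 30 days (59 left).
May has 31 days (28 left).
28 days into June → June 28, 2056.

June 28, 2056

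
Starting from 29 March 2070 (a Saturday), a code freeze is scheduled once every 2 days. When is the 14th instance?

The 14th occurrence is 13 intervals after the first: 13 × 2 = 26 days after 29 March 2070.
March has 31 days — 2 days to the end of March leaves 24.
24 days into April → 24 April 2070.

24 April 2070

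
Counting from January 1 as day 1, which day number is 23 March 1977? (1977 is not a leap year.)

82

Days in months before March: 31 + 28 = 59.
Plus 23 days into March → day 82.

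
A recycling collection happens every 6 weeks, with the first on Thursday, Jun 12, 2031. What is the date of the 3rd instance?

Sep 4, 2031

The 3rd occurrence is 2 intervals after the first: 2 × 42 = 84 days after Jun 12, 2031.
Jun has 30 days — 18 days to the end of Jun leaves 66.
Jul has 31 days (35 left).
Aug has 31 days (4 left).
4 days into Sep → Sep 4, 2031.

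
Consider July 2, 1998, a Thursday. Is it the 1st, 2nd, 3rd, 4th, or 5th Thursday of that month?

Day 2 falls in week ⌈2/7⌉ of the month.
Days 1–7 hold the 1st Thursday, 8–14 the 2nd, 15–21 the 3rd, 22–28 the 4th, 29–31 the 5th.
2 is in the range for the 1st.

1st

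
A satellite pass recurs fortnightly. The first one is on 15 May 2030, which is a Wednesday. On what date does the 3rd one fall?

The 3rd occurrence is 2 intervals after the first: 2 × 14 = 28 days after 15 May 2030.
May has 31 days — 16 days to the end of May leaves 12.
12 days into June → 12 June 2030.

12 June 2030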